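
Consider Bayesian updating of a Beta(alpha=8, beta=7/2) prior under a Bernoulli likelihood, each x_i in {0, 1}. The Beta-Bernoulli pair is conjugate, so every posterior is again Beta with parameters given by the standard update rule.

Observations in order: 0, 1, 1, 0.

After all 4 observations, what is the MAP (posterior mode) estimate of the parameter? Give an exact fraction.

2/3

obs 1: x=0 → posterior Beta(8, 9/2)
obs 2: x=1 → posterior Beta(9, 9/2)
obs 3: x=1 → posterior Beta(10, 9/2)
obs 4: x=0 → posterior Beta(10, 11/2)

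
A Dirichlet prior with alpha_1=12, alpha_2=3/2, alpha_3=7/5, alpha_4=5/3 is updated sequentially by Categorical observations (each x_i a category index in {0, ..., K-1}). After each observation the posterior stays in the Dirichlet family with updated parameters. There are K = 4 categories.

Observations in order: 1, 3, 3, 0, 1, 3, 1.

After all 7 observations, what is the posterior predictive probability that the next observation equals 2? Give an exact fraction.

obs 1: x=1 → posterior Dirichlet(12, 5/2, 7/5, 5/3)
obs 2: x=3 → posterior Dirichlet(12, 5/2, 7/5, 8/3)
obs 3: x=3 → posterior Dirichlet(12, 5/2, 7/5, 11/3)
obs 4: x=0 → posterior Dirichlet(13, 5/2, 7/5, 11/3)
obs 5: x=1 → posterior Dirichlet(13, 7/2, 7/5, 11/3)
obs 6: x=3 → posterior Dirichlet(13, 7/2, 7/5, 14/3)
obs 7: x=1 → posterior Dirichlet(13, 9/2, 7/5, 14/3)

6/101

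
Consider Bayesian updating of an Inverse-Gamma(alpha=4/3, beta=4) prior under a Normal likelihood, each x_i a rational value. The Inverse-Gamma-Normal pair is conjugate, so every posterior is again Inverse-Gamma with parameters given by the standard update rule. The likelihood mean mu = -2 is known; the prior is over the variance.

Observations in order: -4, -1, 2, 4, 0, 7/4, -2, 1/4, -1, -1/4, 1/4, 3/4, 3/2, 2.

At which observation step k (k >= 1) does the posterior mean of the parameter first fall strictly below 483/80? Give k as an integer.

obs 1: x=-4 → posterior Inverse-Gamma(11/6, 6)
obs 2: x=-1 → posterior Inverse-Gamma(7/3, 13/2)
obs 3: x=2 → posterior Inverse-Gamma(17/6, 29/2)
obs 4: x=4 → posterior Inverse-Gamma(10/3, 65/2)
obs 5: x=0 → posterior Inverse-Gamma(23/6, 69/2)
obs 6: x=7/4 → posterior Inverse-Gamma(13/3, 1329/32)
obs 7: x=-2 → posterior Inverse-Gamma(29/6, 1329/32)
obs 8: x=1/4 → posterior Inverse-Gamma(16/3, 705/16)
obs 9: x=-1 → posterior Inverse-Gamma(35/6, 713/16)
obs 10: x=-1/4 → posterior Inverse-Gamma(19/3, 1475/32)
obs 11: x=1/4 → posterior Inverse-Gamma(41/6, 389/8)
obs 12: x=3/4 → posterior Inverse-Gamma(22/3, 1677/32)
obs 13: x=3/2 → posterior Inverse-Gamma(47/6, 1873/32)
obs 14: x=2 → posterior Inverse-Gamma(25/3, 2129/32)

k = 2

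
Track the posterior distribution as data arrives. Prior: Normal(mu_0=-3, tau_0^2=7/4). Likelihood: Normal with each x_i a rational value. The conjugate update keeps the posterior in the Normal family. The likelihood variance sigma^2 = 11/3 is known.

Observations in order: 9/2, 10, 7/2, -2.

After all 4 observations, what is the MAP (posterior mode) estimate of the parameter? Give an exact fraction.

51/32

obs 1: x=9/2 → posterior Normal(-15/26, 77/65)
obs 2: x=10 → posterior Normal(345/172, 77/86)
obs 3: x=7/2 → posterior Normal(246/107, 77/107)
obs 4: x=-2 → posterior Normal(51/32, 77/128)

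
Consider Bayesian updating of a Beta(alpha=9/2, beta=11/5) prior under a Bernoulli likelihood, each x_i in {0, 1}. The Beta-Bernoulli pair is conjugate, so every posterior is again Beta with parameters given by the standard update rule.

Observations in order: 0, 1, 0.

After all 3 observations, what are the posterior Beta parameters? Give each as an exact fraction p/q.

alpha=11/2, beta=21/5

obs 1: x=0 → posterior Beta(9/2, 16/5)
obs 2: x=1 → posterior Beta(11/2, 16/5)
obs 3: x=0 → posterior Beta(11/2, 21/5)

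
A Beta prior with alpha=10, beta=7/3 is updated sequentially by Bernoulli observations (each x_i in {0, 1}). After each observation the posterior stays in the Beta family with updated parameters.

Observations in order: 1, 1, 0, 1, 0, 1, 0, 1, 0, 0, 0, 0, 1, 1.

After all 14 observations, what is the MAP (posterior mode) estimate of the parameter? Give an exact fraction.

48/73

obs 1: x=1 → posterior Beta(11, 7/3)
obs 2: x=1 → posterior Beta(12, 7/3)
obs 3: x=0 → posterior Beta(12, 10/3)
obs 4: x=1 → posterior Beta(13, 10/3)
obs 5: x=0 → posterior Beta(13, 13/3)
obs 6: x=1 → posterior Beta(14, 13/3)
obs 7: x=0 → posterior Beta(14, 16/3)
obs 8: x=1 → posterior Beta(15, 16/3)
obs 9: x=0 → posterior Beta(15, 19/3)
obs 10: x=0 → posterior Beta(15, 22/3)
obs 11: x=0 → posterior Beta(15, 25/3)
obs 12: x=0 → posterior Beta(15, 28/3)
obs 13: x=1 → posterior Beta(16, 28/3)
obs 14: x=1 → posterior Beta(17, 28/3)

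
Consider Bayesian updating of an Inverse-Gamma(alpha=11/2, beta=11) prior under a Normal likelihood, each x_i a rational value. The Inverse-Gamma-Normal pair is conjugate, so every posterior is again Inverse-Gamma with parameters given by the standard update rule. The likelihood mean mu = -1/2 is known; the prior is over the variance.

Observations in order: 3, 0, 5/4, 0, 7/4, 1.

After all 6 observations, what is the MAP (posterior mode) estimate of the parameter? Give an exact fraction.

19/8

obs 1: x=3 → posterior Inverse-Gamma(6, 137/8)
obs 2: x=0 → posterior Inverse-Gamma(13/2, 69/4)
obs 3: x=5/4 → posterior Inverse-Gamma(7, 601/32)
obs 4: x=0 → posterior Inverse-Gamma(15/2, 605/32)
obs 5: x=7/4 → posterior Inverse-Gamma(8, 343/16)
obs 6: x=1 → posterior Inverse-Gamma(17/2, 361/16)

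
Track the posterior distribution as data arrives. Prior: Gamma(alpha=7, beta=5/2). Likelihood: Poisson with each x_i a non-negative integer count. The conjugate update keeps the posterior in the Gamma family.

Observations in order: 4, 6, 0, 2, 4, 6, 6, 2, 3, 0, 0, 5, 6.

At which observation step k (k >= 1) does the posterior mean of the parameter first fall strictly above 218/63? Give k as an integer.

k = 2

obs 1: x=4 → posterior Gamma(11, 7/2)
obs 2: x=6 → posterior Gamma(17, 9/2)
obs 3: x=0 → posterior Gamma(17, 11/2)
obs 4: x=2 → posterior Gamma(19, 13/2)
obs 5: x=4 → posterior Gamma(23, 15/2)
obs 6: x=6 → posterior Gamma(29, 17/2)
obs 7: x=6 → posterior Gamma(35, 19/2)
obs 8: x=2 → posterior Gamma(37, 21/2)
obs 9: x=3 → posterior Gamma(40, 23/2)
obs 10: x=0 → posterior Gamma(40, 25/2)
obs 11: x=0 → posterior Gamma(40, 27/2)
obs 12: x=5 → posterior Gamma(45, 29/2)
obs 13: x=6 → posterior Gamma(51, 31/2)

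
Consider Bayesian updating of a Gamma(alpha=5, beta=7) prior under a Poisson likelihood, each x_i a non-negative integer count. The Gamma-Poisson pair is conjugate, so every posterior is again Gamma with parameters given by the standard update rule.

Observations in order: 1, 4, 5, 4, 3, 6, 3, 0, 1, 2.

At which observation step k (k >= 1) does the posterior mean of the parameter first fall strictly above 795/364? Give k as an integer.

k = 7

obs 1: x=1 → posterior Gamma(6, 8)
obs 2: x=4 → posterior Gamma(10, 9)
obs 3: x=5 → posterior Gamma(15, 10)
obs 4: x=4 → posterior Gamma(19, 11)
obs 5: x=3 → posterior Gamma(22, 12)
obs 6: x=6 → posterior Gamma(28, 13)
obs 7: x=3 → posterior Gamma(31, 14)
obs 8: x=0 → posterior Gamma(31, 15)
obs 9: x=1 → posterior Gamma(32, 16)
obs 10: x=2 → posterior Gamma(34, 17)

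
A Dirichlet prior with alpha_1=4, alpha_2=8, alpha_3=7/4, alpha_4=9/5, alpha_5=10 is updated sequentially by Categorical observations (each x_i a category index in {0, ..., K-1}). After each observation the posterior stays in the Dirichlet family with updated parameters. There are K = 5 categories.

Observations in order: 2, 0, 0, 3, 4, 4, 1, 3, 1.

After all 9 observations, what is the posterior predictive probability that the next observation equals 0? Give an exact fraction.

obs 1: x=2 → posterior Dirichlet(4, 8, 11/4, 9/5, 10)
obs 2: x=0 → posterior Dirichlet(5, 8, 11/4, 9/5, 10)
obs 3: x=0 → posterior Dirichlet(6, 8, 11/4, 9/5, 10)
obs 4: x=3 → posterior Dirichlet(6, 8, 11/4, 14/5, 10)
obs 5: x=4 → posterior Dirichlet(6, 8, 11/4, 14/5, 11)
obs 6: x=4 → posterior Dirichlet(6, 8, 11/4, 14/5, 12)
obs 7: x=1 → posterior Dirichlet(6, 9, 11/4, 14/5, 12)
obs 8: x=3 → posterior Dirichlet(6, 9, 11/4, 19/5, 12)
obs 9: x=1 → posterior Dirichlet(6, 10, 11/4, 19/5, 12)

120/691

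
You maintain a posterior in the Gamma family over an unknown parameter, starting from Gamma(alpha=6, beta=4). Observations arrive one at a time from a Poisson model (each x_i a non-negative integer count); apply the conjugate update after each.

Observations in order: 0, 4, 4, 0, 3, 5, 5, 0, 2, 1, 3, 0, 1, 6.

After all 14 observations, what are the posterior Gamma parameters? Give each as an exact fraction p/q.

alpha=40, beta=18

obs 1: x=0 → posterior Gamma(6, 5)
obs 2: x=4 → posterior Gamma(10, 6)
obs 3: x=4 → posterior Gamma(14, 7)
obs 4: x=0 → posterior Gamma(14, 8)
obs 5: x=3 → posterior Gamma(17, 9)
obs 6: x=5 → posterior Gamma(22, 10)
obs 7: x=5 → posterior Gamma(27, 11)
obs 8: x=0 → posterior Gamma(27, 12)
obs 9: x=2 → posterior Gamma(29, 13)
obs 10: x=1 → posterior Gamma(30, 14)
obs 11: x=3 → posterior Gamma(33, 15)
obs 12: x=0 → posterior Gamma(33, 16)
obs 13: x=1 → posterior Gamma(34, 17)
obs 14: x=6 → posterior Gamma(40, 18)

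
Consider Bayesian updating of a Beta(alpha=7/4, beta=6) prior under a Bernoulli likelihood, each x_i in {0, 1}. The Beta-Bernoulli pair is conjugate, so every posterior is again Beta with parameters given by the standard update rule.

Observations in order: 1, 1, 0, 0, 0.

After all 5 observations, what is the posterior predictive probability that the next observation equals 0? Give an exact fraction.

12/17

obs 1: x=1 → posterior Beta(11/4, 6)
obs 2: x=1 → posterior Beta(15/4, 6)
obs 3: x=0 → posterior Beta(15/4, 7)
obs 4: x=0 → posterior Beta(15/4, 8)
obs 5: x=0 → posterior Beta(15/4, 9)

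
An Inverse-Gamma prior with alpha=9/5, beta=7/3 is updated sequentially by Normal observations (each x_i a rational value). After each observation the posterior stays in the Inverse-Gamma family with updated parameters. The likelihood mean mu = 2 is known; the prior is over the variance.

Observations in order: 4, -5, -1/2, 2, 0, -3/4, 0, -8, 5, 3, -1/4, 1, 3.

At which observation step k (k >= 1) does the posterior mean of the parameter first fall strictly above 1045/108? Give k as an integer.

obs 1: x=4 → posterior Inverse-Gamma(23/10, 13/3)
obs 2: x=-5 → posterior Inverse-Gamma(14/5, 173/6)
obs 3: x=-1/2 → posterior Inverse-Gamma(33/10, 767/24)
obs 4: x=2 → posterior Inverse-Gamma(19/5, 767/24)
obs 5: x=0 → posterior Inverse-Gamma(43/10, 815/24)
obs 6: x=-3/4 → posterior Inverse-Gamma(24/5, 3623/96)
obs 7: x=0 → posterior Inverse-Gamma(53/10, 3815/96)
obs 8: x=-8 → posterior Inverse-Gamma(29/5, 8615/96)
obs 9: x=5 → posterior Inverse-Gamma(63/10, 9047/96)
obs 10: x=3 → posterior Inverse-Gamma(34/5, 9095/96)
obs 11: x=-1/4 → posterior Inverse-Gamma(73/10, 4669/48)
obs 12: x=1 → posterior Inverse-Gamma(39/5, 4693/48)
obs 13: x=3 → posterior Inverse-Gamma(83/10, 4717/48)

k = 2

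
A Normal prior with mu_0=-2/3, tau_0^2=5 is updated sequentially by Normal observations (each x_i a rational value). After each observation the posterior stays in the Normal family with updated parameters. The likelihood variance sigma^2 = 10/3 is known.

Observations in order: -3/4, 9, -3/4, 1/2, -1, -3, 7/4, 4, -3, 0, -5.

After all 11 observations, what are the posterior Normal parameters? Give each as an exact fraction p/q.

obs 1: x=-3/4 → posterior Normal(-43/60, 2)
obs 2: x=9 → posterior Normal(281/96, 5/4)
obs 3: x=-3/4 → posterior Normal(127/66, 10/11)
obs 4: x=1/2 → posterior Normal(34/21, 5/7)
obs 5: x=-1 → posterior Normal(59/51, 10/17)
obs 6: x=-3 → posterior Normal(8/15, 1/2)
obs 7: x=7/4 → posterior Normal(191/276, 10/23)
obs 8: x=4 → posterior Normal(335/312, 5/13)
obs 9: x=-3 → posterior Normal(227/348, 10/29)
obs 10: x=0 → posterior Normal(227/384, 5/16)
obs 11: x=-5 → posterior Normal(47/420, 2/7)

mu_0=47/420, tau_0^2=2/7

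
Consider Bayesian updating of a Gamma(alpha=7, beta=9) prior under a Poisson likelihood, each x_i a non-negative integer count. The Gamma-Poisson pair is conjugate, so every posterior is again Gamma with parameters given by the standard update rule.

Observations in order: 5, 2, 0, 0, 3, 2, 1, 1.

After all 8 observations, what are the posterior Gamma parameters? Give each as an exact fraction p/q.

obs 1: x=5 → posterior Gamma(12, 10)
obs 2: x=2 → posterior Gamma(14, 11)
obs 3: x=0 → posterior Gamma(14, 12)
obs 4: x=0 → posterior Gamma(14, 13)
obs 5: x=3 → posterior Gamma(17, 14)
obs 6: x=2 → posterior Gamma(19, 15)
obs 7: x=1 → posterior Gamma(20, 16)
obs 8: x=1 → posterior Gamma(21, 17)

alpha=21, beta=17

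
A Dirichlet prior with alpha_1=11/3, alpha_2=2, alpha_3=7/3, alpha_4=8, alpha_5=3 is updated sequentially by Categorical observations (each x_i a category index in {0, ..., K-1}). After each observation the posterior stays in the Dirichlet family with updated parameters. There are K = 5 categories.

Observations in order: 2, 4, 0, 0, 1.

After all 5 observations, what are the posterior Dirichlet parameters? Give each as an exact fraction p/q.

obs 1: x=2 → posterior Dirichlet(11/3, 2, 10/3, 8, 3)
obs 2: x=4 → posterior Dirichlet(11/3, 2, 10/3, 8, 4)
obs 3: x=0 → posterior Dirichlet(14/3, 2, 10/3, 8, 4)
obs 4: x=0 → posterior Dirichlet(17/3, 2, 10/3, 8, 4)
obs 5: x=1 → posterior Dirichlet(17/3, 3, 10/3, 8, 4)

alpha_1=17/3, alpha_2=3, alpha_3=10/3, alpha_4=8, alpha_5=4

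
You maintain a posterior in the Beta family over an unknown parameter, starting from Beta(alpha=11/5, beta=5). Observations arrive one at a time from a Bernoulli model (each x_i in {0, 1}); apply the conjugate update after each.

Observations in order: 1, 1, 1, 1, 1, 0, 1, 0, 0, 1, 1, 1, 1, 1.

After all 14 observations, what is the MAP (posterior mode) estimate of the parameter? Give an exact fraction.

obs 1: x=1 → posterior Beta(16/5, 5)
obs 2: x=1 → posterior Beta(21/5, 5)
obs 3: x=1 → posterior Beta(26/5, 5)
obs 4: x=1 → posterior Beta(31/5, 5)
obs 5: x=1 → posterior Beta(36/5, 5)
obs 6: x=0 → posterior Beta(36/5, 6)
obs 7: x=1 → posterior Beta(41/5, 6)
obs 8: x=0 → posterior Beta(41/5, 7)
obs 9: x=0 → posterior Beta(41/5, 8)
obs 10: x=1 → posterior Beta(46/5, 8)
obs 11: x=1 → posterior Beta(51/5, 8)
obs 12: x=1 → posterior Beta(56/5, 8)
obs 13: x=1 → posterior Beta(61/5, 8)
obs 14: x=1 → posterior Beta(66/5, 8)

61/96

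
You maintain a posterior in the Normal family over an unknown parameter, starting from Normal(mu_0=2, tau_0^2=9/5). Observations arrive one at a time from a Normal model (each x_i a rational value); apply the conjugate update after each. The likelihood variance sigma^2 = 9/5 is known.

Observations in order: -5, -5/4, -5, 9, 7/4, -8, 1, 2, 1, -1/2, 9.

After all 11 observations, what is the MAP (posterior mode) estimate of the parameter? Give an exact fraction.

obs 1: x=-5 → posterior Normal(-3/2, 9/10)
obs 2: x=-5/4 → posterior Normal(-17/12, 3/5)
obs 3: x=-5 → posterior Normal(-37/16, 9/20)
obs 4: x=9 → posterior Normal(-1/20, 9/25)
obs 5: x=7/4 → posterior Normal(1/4, 3/10)
obs 6: x=-8 → posterior Normal(-13/14, 9/35)
obs 7: x=1 → posterior Normal(-11/16, 9/40)
obs 8: x=2 → posterior Normal(-7/18, 1/5)
obs 9: x=1 → posterior Normal(-1/4, 9/50)
obs 10: x=-1/2 → posterior Normal(-3/11, 9/55)
obs 11: x=9 → posterior Normal(1/2, 3/20)

1/2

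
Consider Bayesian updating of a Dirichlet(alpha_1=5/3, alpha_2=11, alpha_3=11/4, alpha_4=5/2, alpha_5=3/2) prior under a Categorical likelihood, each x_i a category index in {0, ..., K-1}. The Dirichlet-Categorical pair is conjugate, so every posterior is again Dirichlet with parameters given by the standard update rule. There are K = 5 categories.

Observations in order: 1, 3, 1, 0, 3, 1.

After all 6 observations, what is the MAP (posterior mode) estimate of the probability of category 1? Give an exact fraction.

obs 1: x=1 → posterior Dirichlet(5/3, 12, 11/4, 5/2, 3/2)
obs 2: x=3 → posterior Dirichlet(5/3, 12, 11/4, 7/2, 3/2)
obs 3: x=1 → posterior Dirichlet(5/3, 13, 11/4, 7/2, 3/2)
obs 4: x=0 → posterior Dirichlet(8/3, 13, 11/4, 7/2, 3/2)
obs 5: x=3 → posterior Dirichlet(8/3, 13, 11/4, 9/2, 3/2)
obs 6: x=1 → posterior Dirichlet(8/3, 14, 11/4, 9/2, 3/2)

156/245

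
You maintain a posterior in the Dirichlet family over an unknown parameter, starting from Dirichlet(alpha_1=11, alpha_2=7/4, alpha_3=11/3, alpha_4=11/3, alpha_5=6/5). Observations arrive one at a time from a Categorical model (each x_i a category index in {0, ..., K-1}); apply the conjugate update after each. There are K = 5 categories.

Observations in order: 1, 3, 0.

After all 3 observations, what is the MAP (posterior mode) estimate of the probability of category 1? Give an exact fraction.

105/1157

obs 1: x=1 → posterior Dirichlet(11, 11/4, 11/3, 11/3, 6/5)
obs 2: x=3 → posterior Dirichlet(11, 11/4, 11/3, 14/3, 6/5)
obs 3: x=0 → posterior Dirichlet(12, 11/4, 11/3, 14/3, 6/5)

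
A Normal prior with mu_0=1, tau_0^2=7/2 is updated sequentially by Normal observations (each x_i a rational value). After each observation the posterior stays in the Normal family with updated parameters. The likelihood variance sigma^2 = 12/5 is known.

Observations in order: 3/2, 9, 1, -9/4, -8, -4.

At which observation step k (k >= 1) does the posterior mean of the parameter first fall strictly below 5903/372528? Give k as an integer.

k = 6

obs 1: x=3/2 → posterior Normal(153/118, 84/59)
obs 2: x=9 → posterior Normal(783/188, 42/47)
obs 3: x=1 → posterior Normal(853/258, 28/43)
obs 4: x=-9/4 → posterior Normal(1391/656, 21/41)
obs 5: x=-8 → posterior Normal(271/796, 84/199)
obs 6: x=-4 → posterior Normal(-289/936, 14/39)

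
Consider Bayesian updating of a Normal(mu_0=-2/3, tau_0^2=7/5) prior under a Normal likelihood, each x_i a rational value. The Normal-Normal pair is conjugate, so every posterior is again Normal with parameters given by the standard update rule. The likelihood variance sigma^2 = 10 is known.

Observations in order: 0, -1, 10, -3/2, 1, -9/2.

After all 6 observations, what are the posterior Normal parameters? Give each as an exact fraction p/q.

obs 1: x=0 → posterior Normal(-100/171, 70/57)
obs 2: x=-1 → posterior Normal(-121/192, 35/32)
obs 3: x=10 → posterior Normal(89/213, 70/71)
obs 4: x=-3/2 → posterior Normal(115/468, 35/39)
obs 5: x=1 → posterior Normal(157/510, 14/17)
obs 6: x=-9/2 → posterior Normal(-4/69, 35/46)

mu_0=-4/69, tau_0^2=35/46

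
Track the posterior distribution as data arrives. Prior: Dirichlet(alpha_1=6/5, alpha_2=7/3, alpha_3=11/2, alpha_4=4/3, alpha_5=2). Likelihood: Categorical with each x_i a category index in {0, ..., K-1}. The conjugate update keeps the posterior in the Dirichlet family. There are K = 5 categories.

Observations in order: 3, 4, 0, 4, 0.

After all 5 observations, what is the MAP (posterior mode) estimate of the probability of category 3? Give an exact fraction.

obs 1: x=3 → posterior Dirichlet(6/5, 7/3, 11/2, 7/3, 2)
obs 2: x=4 → posterior Dirichlet(6/5, 7/3, 11/2, 7/3, 3)
obs 3: x=0 → posterior Dirichlet(11/5, 7/3, 11/2, 7/3, 3)
obs 4: x=4 → posterior Dirichlet(11/5, 7/3, 11/2, 7/3, 4)
obs 5: x=0 → posterior Dirichlet(16/5, 7/3, 11/2, 7/3, 4)

40/371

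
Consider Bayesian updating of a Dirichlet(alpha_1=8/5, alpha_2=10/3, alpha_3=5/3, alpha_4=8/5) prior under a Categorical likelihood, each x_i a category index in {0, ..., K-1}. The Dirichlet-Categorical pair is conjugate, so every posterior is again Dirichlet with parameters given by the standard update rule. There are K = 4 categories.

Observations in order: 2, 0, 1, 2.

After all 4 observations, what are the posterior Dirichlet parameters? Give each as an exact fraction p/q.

obs 1: x=2 → posterior Dirichlet(8/5, 10/3, 8/3, 8/5)
obs 2: x=0 → posterior Dirichlet(13/5, 10/3, 8/3, 8/5)
obs 3: x=1 → posterior Dirichlet(13/5, 13/3, 8/3, 8/5)
obs 4: x=2 → posterior Dirichlet(13/5, 13/3, 11/3, 8/5)

alpha_1=13/5, alpha_2=13/3, alpha_3=11/3, alpha_4=8/5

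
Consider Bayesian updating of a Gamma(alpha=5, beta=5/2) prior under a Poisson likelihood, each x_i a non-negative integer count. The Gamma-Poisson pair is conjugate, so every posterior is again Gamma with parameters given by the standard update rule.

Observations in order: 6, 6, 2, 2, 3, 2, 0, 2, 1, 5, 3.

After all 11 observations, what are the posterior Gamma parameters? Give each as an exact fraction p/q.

alpha=37, beta=27/2

obs 1: x=6 → posterior Gamma(11, 7/2)
obs 2: x=6 → posterior Gamma(17, 9/2)
obs 3: x=2 → posterior Gamma(19, 11/2)
obs 4: x=2 → posterior Gamma(21, 13/2)
obs 5: x=3 → posterior Gamma(24, 15/2)
obs 6: x=2 → posterior Gamma(26, 17/2)
obs 7: x=0 → posterior Gamma(26, 19/2)
obs 8: x=2 → posterior Gamma(28, 21/2)
obs 9: x=1 → posterior Gamma(29, 23/2)
obs 10: x=5 → posterior Gamma(34, 25/2)
obs 11: x=3 → posterior Gamma(37, 27/2)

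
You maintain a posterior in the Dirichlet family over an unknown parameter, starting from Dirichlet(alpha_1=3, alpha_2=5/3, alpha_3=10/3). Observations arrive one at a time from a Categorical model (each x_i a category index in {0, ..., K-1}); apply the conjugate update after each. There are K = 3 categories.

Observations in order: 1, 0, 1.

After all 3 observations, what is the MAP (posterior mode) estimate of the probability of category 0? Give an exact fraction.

obs 1: x=1 → posterior Dirichlet(3, 8/3, 10/3)
obs 2: x=0 → posterior Dirichlet(4, 8/3, 10/3)
obs 3: x=1 → posterior Dirichlet(4, 11/3, 10/3)

3/8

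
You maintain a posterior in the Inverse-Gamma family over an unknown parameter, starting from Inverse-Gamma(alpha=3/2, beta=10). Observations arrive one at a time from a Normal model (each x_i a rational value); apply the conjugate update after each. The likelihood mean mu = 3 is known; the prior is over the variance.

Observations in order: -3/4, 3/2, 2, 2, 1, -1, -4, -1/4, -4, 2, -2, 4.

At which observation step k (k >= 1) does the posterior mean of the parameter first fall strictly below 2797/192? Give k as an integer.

k = 2

obs 1: x=-3/4 → posterior Inverse-Gamma(2, 545/32)
obs 2: x=3/2 → posterior Inverse-Gamma(5/2, 581/32)
obs 3: x=2 → posterior Inverse-Gamma(3, 597/32)
obs 4: x=2 → posterior Inverse-Gamma(7/2, 613/32)
obs 5: x=1 → posterior Inverse-Gamma(4, 677/32)
obs 6: x=-1 → posterior Inverse-Gamma(9/2, 933/32)
obs 7: x=-4 → posterior Inverse-Gamma(5, 1717/32)
obs 8: x=-1/4 → posterior Inverse-Gamma(11/2, 943/16)
obs 9: x=-4 → posterior Inverse-Gamma(6, 1335/16)
obs 10: x=2 → posterior Inverse-Gamma(13/2, 1343/16)
obs 11: x=-2 → posterior Inverse-Gamma(7, 1543/16)
obs 12: x=4 → posterior Inverse-Gamma(15/2, 1551/16)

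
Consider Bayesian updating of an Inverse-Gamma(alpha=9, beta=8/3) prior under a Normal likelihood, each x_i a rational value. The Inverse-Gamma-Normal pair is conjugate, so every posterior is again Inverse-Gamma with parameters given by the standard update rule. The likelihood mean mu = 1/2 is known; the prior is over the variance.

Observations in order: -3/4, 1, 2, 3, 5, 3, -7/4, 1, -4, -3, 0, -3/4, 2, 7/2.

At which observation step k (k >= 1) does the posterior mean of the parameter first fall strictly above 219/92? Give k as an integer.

obs 1: x=-3/4 → posterior Inverse-Gamma(19/2, 331/96)
obs 2: x=1 → posterior Inverse-Gamma(10, 343/96)
obs 3: x=2 → posterior Inverse-Gamma(21/2, 451/96)
obs 4: x=3 → posterior Inverse-Gamma(11, 751/96)
obs 5: x=5 → posterior Inverse-Gamma(23/2, 1723/96)
obs 6: x=3 → posterior Inverse-Gamma(12, 2023/96)
obs 7: x=-7/4 → posterior Inverse-Gamma(25/2, 1133/48)
obs 8: x=1 → posterior Inverse-Gamma(13, 1139/48)
obs 9: x=-4 → posterior Inverse-Gamma(27/2, 1625/48)
obs 10: x=-3 → posterior Inverse-Gamma(14, 1919/48)
obs 11: x=0 → posterior Inverse-Gamma(29/2, 1925/48)
obs 12: x=-3/4 → posterior Inverse-Gamma(15, 3925/96)
obs 13: x=2 → posterior Inverse-Gamma(31/2, 4033/96)
obs 14: x=7/2 → posterior Inverse-Gamma(16, 4465/96)

k = 9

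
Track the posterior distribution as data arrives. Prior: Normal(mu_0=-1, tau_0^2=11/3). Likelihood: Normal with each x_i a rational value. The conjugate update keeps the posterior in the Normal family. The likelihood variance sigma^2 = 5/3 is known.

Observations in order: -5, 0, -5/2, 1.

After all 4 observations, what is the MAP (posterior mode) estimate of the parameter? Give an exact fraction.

obs 1: x=-5 → posterior Normal(-15/4, 55/48)
obs 2: x=0 → posterior Normal(-20/9, 55/81)
obs 3: x=-5/2 → posterior Normal(-175/76, 55/114)
obs 4: x=1 → posterior Normal(-153/98, 55/147)

-153/98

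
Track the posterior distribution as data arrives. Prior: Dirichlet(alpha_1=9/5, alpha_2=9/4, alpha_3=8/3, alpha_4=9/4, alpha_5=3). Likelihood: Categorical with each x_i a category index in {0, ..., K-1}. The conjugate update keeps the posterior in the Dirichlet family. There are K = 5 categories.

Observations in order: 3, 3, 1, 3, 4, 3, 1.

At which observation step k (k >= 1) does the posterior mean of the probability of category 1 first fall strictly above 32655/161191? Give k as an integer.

obs 1: x=3 → posterior Dirichlet(9/5, 9/4, 8/3, 13/4, 3)
obs 2: x=3 → posterior Dirichlet(9/5, 9/4, 8/3, 17/4, 3)
obs 3: x=1 → posterior Dirichlet(9/5, 13/4, 8/3, 17/4, 3)
obs 4: x=3 → posterior Dirichlet(9/5, 13/4, 8/3, 21/4, 3)
obs 5: x=4 → posterior Dirichlet(9/5, 13/4, 8/3, 21/4, 4)
obs 6: x=3 → posterior Dirichlet(9/5, 13/4, 8/3, 25/4, 4)
obs 7: x=1 → posterior Dirichlet(9/5, 17/4, 8/3, 25/4, 4)

k = 3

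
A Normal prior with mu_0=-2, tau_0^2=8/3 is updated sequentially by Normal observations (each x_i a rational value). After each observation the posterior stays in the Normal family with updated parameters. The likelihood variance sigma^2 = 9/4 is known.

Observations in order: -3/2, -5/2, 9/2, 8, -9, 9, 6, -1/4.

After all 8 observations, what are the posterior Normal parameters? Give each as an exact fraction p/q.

mu_0=402/283, tau_0^2=72/283

obs 1: x=-3/2 → posterior Normal(-102/59, 72/59)
obs 2: x=-5/2 → posterior Normal(-2, 72/91)
obs 3: x=9/2 → posterior Normal(-38/123, 24/41)
obs 4: x=8 → posterior Normal(218/155, 72/155)
obs 5: x=-9 → posterior Normal(-70/187, 72/187)
obs 6: x=9 → posterior Normal(218/219, 24/73)
obs 7: x=6 → posterior Normal(410/251, 72/251)
obs 8: x=-1/4 → posterior Normal(402/283, 72/283)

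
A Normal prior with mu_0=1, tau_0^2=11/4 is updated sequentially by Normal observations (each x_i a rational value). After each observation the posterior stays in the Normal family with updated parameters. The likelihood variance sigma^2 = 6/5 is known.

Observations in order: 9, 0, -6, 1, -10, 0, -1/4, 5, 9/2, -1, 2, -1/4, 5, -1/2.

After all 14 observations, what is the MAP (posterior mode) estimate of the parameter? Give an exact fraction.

983/1588

obs 1: x=9 → posterior Normal(519/79, 66/79)
obs 2: x=0 → posterior Normal(519/134, 33/67)
obs 3: x=-6 → posterior Normal(1, 22/63)
obs 4: x=1 → posterior Normal(1, 33/122)
obs 5: x=-10 → posterior Normal(-306/299, 66/299)
obs 6: x=0 → posterior Normal(-51/59, 11/59)
obs 7: x=-1/4 → posterior Normal(-1279/1636, 66/409)
obs 8: x=5 → posterior Normal(-179/1856, 33/232)
obs 9: x=9/2 → posterior Normal(811/2076, 22/173)
obs 10: x=-1 → posterior Normal(591/2296, 33/287)
obs 11: x=2 → posterior Normal(1031/2516, 66/629)
obs 12: x=-1/4 → posterior Normal(61/171, 11/114)
obs 13: x=5 → posterior Normal(519/739, 66/739)
obs 14: x=-1/2 → posterior Normal(983/1588, 33/397)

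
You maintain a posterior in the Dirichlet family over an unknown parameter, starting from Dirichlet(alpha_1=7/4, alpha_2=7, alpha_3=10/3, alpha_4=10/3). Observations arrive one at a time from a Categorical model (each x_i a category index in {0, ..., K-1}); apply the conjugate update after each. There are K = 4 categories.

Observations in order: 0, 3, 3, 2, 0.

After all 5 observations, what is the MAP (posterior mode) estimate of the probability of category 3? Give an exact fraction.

52/197

obs 1: x=0 → posterior Dirichlet(11/4, 7, 10/3, 10/3)
obs 2: x=3 → posterior Dirichlet(11/4, 7, 10/3, 13/3)
obs 3: x=3 → posterior Dirichlet(11/4, 7, 10/3, 16/3)
obs 4: x=2 → posterior Dirichlet(11/4, 7, 13/3, 16/3)
obs 5: x=0 → posterior Dirichlet(15/4, 7, 13/3, 16/3)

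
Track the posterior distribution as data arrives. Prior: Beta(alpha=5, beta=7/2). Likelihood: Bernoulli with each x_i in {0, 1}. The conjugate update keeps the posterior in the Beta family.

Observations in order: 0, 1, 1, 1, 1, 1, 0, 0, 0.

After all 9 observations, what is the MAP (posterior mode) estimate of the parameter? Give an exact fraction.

obs 1: x=0 → posterior Beta(5, 9/2)
obs 2: x=1 → posterior Beta(6, 9/2)
obs 3: x=1 → posterior Beta(7, 9/2)
obs 4: x=1 → posterior Beta(8, 9/2)
obs 5: x=1 → posterior Beta(9, 9/2)
obs 6: x=1 → posterior Beta(10, 9/2)
obs 7: x=0 → posterior Beta(10, 11/2)
obs 8: x=0 → posterior Beta(10, 13/2)
obs 9: x=0 → posterior Beta(10, 15/2)

18/31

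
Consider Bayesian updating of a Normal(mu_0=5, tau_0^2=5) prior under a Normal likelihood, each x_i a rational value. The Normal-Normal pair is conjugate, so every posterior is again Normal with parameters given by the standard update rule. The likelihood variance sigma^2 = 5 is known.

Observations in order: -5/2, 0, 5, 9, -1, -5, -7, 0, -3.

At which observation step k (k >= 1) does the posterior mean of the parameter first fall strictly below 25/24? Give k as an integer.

k = 2

obs 1: x=-5/2 → posterior Normal(5/4, 5/2)
obs 2: x=0 → posterior Normal(5/6, 5/3)
obs 3: x=5 → posterior Normal(15/8, 5/4)
obs 4: x=9 → posterior Normal(33/10, 1)
obs 5: x=-1 → posterior Normal(31/12, 5/6)
obs 6: x=-5 → posterior Normal(3/2, 5/7)
obs 7: x=-7 → posterior Normal(7/16, 5/8)
obs 8: x=0 → posterior Normal(7/18, 5/9)
obs 9: x=-3 → posterior Normal(1/20, 1/2)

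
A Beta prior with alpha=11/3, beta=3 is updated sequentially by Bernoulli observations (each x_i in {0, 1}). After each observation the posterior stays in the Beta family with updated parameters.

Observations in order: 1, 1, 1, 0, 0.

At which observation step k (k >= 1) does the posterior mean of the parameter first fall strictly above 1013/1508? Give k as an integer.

k = 3

obs 1: x=1 → posterior Beta(14/3, 3)
obs 2: x=1 → posterior Beta(17/3, 3)
obs 3: x=1 → posterior Beta(20/3, 3)
obs 4: x=0 → posterior Beta(20/3, 4)
obs 5: x=0 → posterior Beta(20/3, 5)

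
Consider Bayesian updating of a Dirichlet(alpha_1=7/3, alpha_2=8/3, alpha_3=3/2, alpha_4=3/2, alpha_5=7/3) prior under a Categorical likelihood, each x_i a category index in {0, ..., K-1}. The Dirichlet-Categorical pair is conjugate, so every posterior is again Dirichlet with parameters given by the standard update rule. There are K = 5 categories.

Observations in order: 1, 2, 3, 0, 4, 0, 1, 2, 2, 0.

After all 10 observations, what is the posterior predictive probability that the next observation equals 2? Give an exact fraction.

27/122

obs 1: x=1 → posterior Dirichlet(7/3, 11/3, 3/2, 3/2, 7/3)
obs 2: x=2 → posterior Dirichlet(7/3, 11/3, 5/2, 3/2, 7/3)
obs 3: x=3 → posterior Dirichlet(7/3, 11/3, 5/2, 5/2, 7/3)
obs 4: x=0 → posterior Dirichlet(10/3, 11/3, 5/2, 5/2, 7/3)
obs 5: x=4 → posterior Dirichlet(10/3, 11/3, 5/2, 5/2, 10/3)
obs 6: x=0 → posterior Dirichlet(13/3, 11/3, 5/2, 5/2, 10/3)
obs 7: x=1 → posterior Dirichlet(13/3, 14/3, 5/2, 5/2, 10/3)
obs 8: x=2 → posterior Dirichlet(13/3, 14/3, 7/2, 5/2, 10/3)
obs 9: x=2 → posterior Dirichlet(13/3, 14/3, 9/2, 5/2, 10/3)
obs 10: x=0 → posterior Dirichlet(16/3, 14/3, 9/2, 5/2, 10/3)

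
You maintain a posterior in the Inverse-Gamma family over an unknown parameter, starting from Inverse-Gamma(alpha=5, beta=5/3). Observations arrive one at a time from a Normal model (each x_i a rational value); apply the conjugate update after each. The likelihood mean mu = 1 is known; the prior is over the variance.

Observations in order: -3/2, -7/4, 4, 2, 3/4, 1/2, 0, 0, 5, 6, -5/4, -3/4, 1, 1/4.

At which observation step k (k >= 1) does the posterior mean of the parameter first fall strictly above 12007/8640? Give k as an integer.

obs 1: x=-3/2 → posterior Inverse-Gamma(11/2, 115/24)
obs 2: x=-7/4 → posterior Inverse-Gamma(6, 823/96)
obs 3: x=4 → posterior Inverse-Gamma(13/2, 1255/96)
obs 4: x=2 → posterior Inverse-Gamma(7, 1303/96)
obs 5: x=3/4 → posterior Inverse-Gamma(15/2, 653/48)
obs 6: x=1/2 → posterior Inverse-Gamma(8, 659/48)
obs 7: x=0 → posterior Inverse-Gamma(17/2, 683/48)
obs 8: x=0 → posterior Inverse-Gamma(9, 707/48)
obs 9: x=5 → posterior Inverse-Gamma(19/2, 1091/48)
obs 10: x=6 → posterior Inverse-Gamma(10, 1691/48)
obs 11: x=-5/4 → posterior Inverse-Gamma(21/2, 3625/96)
obs 12: x=-3/4 → posterior Inverse-Gamma(11, 943/24)
obs 13: x=1 → posterior Inverse-Gamma(23/2, 943/24)
obs 14: x=1/4 → posterior Inverse-Gamma(12, 3799/96)

k = 2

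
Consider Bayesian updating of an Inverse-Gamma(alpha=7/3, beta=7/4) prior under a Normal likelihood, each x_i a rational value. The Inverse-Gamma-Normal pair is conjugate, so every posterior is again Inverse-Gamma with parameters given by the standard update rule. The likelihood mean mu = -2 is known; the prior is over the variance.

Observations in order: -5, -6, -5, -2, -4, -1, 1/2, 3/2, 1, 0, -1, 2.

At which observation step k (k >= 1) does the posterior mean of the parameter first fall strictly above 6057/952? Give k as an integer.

obs 1: x=-5 → posterior Inverse-Gamma(17/6, 25/4)
obs 2: x=-6 → posterior Inverse-Gamma(10/3, 57/4)
obs 3: x=-5 → posterior Inverse-Gamma(23/6, 75/4)
obs 4: x=-2 → posterior Inverse-Gamma(13/3, 75/4)
obs 5: x=-4 → posterior Inverse-Gamma(29/6, 83/4)
obs 6: x=-1 → posterior Inverse-Gamma(16/3, 85/4)
obs 7: x=1/2 → posterior Inverse-Gamma(35/6, 195/8)
obs 8: x=3/2 → posterior Inverse-Gamma(19/3, 61/2)
obs 9: x=1 → posterior Inverse-Gamma(41/6, 35)
obs 10: x=0 → posterior Inverse-Gamma(22/3, 37)
obs 11: x=-1 → posterior Inverse-Gamma(47/6, 75/2)
obs 12: x=2 → posterior Inverse-Gamma(25/3, 91/2)

k = 3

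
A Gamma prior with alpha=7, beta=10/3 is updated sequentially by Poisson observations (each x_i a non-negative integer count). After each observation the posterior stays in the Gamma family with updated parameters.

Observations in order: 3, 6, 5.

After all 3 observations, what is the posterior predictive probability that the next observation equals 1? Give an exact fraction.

obs 1: x=3 → posterior Gamma(10, 13/3)
obs 2: x=6 → posterior Gamma(16, 16/3)
obs 3: x=5 → posterior Gamma(21, 19/3)

44995198228682511957446654397/341427877364219557396646723584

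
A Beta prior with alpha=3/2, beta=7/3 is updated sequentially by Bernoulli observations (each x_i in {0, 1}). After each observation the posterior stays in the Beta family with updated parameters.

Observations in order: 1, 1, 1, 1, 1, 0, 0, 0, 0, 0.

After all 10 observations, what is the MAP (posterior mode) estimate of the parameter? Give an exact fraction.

obs 1: x=1 → posterior Beta(5/2, 7/3)
obs 2: x=1 → posterior Beta(7/2, 7/3)
obs 3: x=1 → posterior Beta(9/2, 7/3)
obs 4: x=1 → posterior Beta(11/2, 7/3)
obs 5: x=1 → posterior Beta(13/2, 7/3)
obs 6: x=0 → posterior Beta(13/2, 10/3)
obs 7: x=0 → posterior Beta(13/2, 13/3)
obs 8: x=0 → posterior Beta(13/2, 16/3)
obs 9: x=0 → posterior Beta(13/2, 19/3)
obs 10: x=0 → posterior Beta(13/2, 22/3)

33/71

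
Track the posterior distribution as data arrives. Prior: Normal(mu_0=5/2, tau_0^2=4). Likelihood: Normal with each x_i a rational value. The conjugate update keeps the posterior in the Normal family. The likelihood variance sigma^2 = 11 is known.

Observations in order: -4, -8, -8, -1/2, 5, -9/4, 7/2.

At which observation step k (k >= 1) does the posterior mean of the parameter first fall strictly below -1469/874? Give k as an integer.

k = 3

obs 1: x=-4 → posterior Normal(23/30, 44/15)
obs 2: x=-8 → posterior Normal(-41/38, 44/19)
obs 3: x=-8 → posterior Normal(-105/46, 44/23)
obs 4: x=-1/2 → posterior Normal(-109/54, 44/27)
obs 5: x=5 → posterior Normal(-69/62, 44/31)
obs 6: x=-9/4 → posterior Normal(-87/70, 44/35)
obs 7: x=7/2 → posterior Normal(-59/78, 44/39)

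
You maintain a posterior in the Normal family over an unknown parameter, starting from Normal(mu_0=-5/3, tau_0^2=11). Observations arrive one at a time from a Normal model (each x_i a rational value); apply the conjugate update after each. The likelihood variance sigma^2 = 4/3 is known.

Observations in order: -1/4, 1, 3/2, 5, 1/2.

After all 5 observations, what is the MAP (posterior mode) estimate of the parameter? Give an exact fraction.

obs 1: x=-1/4 → posterior Normal(-179/444, 44/37)
obs 2: x=1 → posterior Normal(31/120, 22/35)
obs 3: x=3/2 → posterior Normal(811/1236, 44/103)
obs 4: x=5 → posterior Normal(2791/1632, 11/34)
obs 5: x=1/2 → posterior Normal(2989/2028, 44/169)

2989/2028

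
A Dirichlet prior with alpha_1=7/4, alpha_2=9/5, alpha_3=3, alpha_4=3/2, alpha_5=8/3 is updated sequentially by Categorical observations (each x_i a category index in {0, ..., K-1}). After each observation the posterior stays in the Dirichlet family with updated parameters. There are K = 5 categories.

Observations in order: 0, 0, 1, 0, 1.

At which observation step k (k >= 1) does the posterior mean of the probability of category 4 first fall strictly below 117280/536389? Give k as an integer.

k = 2

obs 1: x=0 → posterior Dirichlet(11/4, 9/5, 3, 3/2, 8/3)
obs 2: x=0 → posterior Dirichlet(15/4, 9/5, 3, 3/2, 8/3)
obs 3: x=1 → posterior Dirichlet(15/4, 14/5, 3, 3/2, 8/3)
obs 4: x=0 → posterior Dirichlet(19/4, 14/5, 3, 3/2, 8/3)
obs 5: x=1 → posterior Dirichlet(19/4, 19/5, 3, 3/2, 8/3)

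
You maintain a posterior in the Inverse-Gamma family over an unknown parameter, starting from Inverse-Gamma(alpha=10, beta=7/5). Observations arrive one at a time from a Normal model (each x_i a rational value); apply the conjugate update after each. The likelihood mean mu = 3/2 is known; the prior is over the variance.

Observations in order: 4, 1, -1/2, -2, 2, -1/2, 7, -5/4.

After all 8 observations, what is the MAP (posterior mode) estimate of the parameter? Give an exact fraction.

1803/800

obs 1: x=4 → posterior Inverse-Gamma(21/2, 181/40)
obs 2: x=1 → posterior Inverse-Gamma(11, 93/20)
obs 3: x=-1/2 → posterior Inverse-Gamma(23/2, 133/20)
obs 4: x=-2 → posterior Inverse-Gamma(12, 511/40)
obs 5: x=2 → posterior Inverse-Gamma(25/2, 129/10)
obs 6: x=-1/2 → posterior Inverse-Gamma(13, 149/10)
obs 7: x=7 → posterior Inverse-Gamma(27/2, 1201/40)
obs 8: x=-5/4 → posterior Inverse-Gamma(14, 5409/160)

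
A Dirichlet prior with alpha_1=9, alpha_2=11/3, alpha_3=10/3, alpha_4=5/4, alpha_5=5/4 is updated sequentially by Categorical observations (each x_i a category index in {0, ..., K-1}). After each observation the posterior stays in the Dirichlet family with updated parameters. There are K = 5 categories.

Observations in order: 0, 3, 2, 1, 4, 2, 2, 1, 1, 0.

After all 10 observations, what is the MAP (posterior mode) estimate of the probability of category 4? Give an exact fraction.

5/94

obs 1: x=0 → posterior Dirichlet(10, 11/3, 10/3, 5/4, 5/4)
obs 2: x=3 → posterior Dirichlet(10, 11/3, 10/3, 9/4, 5/4)
obs 3: x=2 → posterior Dirichlet(10, 11/3, 13/3, 9/4, 5/4)
obs 4: x=1 → posterior Dirichlet(10, 14/3, 13/3, 9/4, 5/4)
obs 5: x=4 → posterior Dirichlet(10, 14/3, 13/3, 9/4, 9/4)
obs 6: x=2 → posterior Dirichlet(10, 14/3, 16/3, 9/4, 9/4)
obs 7: x=2 → posterior Dirichlet(10, 14/3, 19/3, 9/4, 9/4)
obs 8: x=1 → posterior Dirichlet(10, 17/3, 19/3, 9/4, 9/4)
obs 9: x=1 → posterior Dirichlet(10, 20/3, 19/3, 9/4, 9/4)
obs 10: x=0 → posterior Dirichlet(11, 20/3, 19/3, 9/4, 9/4)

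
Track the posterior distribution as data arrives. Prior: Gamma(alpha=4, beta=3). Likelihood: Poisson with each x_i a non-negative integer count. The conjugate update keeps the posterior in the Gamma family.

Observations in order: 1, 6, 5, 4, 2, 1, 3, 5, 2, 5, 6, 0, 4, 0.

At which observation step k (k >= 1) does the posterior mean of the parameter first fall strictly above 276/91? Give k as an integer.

k = 11

obs 1: x=1 → posterior Gamma(5, 4)
obs 2: x=6 → posterior Gamma(11, 5)
obs 3: x=5 → posterior Gamma(16, 6)
obs 4: x=4 → posterior Gamma(20, 7)
obs 5: x=2 → posterior Gamma(22, 8)
obs 6: x=1 → posterior Gamma(23, 9)
obs 7: x=3 → posterior Gamma(26, 10)
obs 8: x=5 → posterior Gamma(31, 11)
obs 9: x=2 → posterior Gamma(33, 12)
obs 10: x=5 → posterior Gamma(38, 13)
obs 11: x=6 → posterior Gamma(44, 14)
obs 12: x=0 → posterior Gamma(44, 15)
obs 13: x=4 → posterior Gamma(48, 16)
obs 14: x=0 → posterior Gamma(48, 17)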